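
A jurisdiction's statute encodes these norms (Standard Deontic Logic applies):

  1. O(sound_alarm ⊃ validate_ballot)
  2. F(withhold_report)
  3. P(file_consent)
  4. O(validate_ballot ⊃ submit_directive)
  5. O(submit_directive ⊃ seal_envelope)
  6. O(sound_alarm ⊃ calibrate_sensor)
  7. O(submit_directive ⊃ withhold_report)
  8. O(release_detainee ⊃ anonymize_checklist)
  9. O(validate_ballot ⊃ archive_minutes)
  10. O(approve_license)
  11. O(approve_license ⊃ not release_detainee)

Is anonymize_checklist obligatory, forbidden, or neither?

Neither

Premise 8 is O(release_detainee ⊃ anonymize_checklist), but O(release_detainee) is not derivable from the premises, so it does not yield O(anonymize_checklist).
No premise or chain of K-axiom applications forces O(anonymize_checklist), and none forces O(not anonymize_checklist). So anonymize_checklist is neither obligatory nor forbidden under these norms.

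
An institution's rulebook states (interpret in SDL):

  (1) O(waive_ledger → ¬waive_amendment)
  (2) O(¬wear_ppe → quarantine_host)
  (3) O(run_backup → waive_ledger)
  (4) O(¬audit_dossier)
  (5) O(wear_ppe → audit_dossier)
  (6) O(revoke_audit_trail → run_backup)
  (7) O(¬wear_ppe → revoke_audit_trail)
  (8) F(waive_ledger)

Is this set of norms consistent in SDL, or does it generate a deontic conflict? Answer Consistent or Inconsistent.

Inconsistent

Premise 8, F(waive_ledger), is equivalent to O(¬waive_ledger).
Premise 3 is O(run_backup → waive_ledger); contrapositively O(¬waive_ledger → ¬run_backup). Since O(¬waive_ledger) holds, K gives O(¬run_backup).
Premise 6, O(revoke_audit_trail → run_backup), contraposes to O(¬run_backup → ¬revoke_audit_trail); with O(¬run_backup) we get O(¬revoke_audit_trail).
Premise 7 is O(¬wear_ppe → revoke_audit_trail); contrapositively O(¬revoke_audit_trail → wear_ppe). Since O(¬revoke_audit_trail) holds, K gives O(wear_ppe).
From O(wear_ppe) and premise 5, O(wear_ppe → audit_dossier), we obtain O(audit_dossier).
But premise 4 directly asserts O(¬audit_dossier).
We now have both O(audit_dossier) and O(¬audit_dossier) — audit_dossier is simultaneously obligatory and forbidden, violating the D-axiom.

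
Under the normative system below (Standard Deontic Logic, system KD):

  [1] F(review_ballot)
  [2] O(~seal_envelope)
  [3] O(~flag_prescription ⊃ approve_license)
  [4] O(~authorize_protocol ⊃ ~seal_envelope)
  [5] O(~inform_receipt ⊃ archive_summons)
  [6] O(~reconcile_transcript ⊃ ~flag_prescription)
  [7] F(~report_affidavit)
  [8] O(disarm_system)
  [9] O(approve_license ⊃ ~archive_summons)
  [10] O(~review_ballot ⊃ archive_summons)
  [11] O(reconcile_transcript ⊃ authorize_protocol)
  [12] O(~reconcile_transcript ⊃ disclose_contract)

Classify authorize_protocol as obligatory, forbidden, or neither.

Obligatory

Premise 1 is F(review_ballot), i.e. O(~review_ballot).
Premise 10 is O(~review_ballot ⊃ archive_summons); since O(~review_ballot), deontic closure gives O(archive_summons).
Premise 9 is O(approve_license ⊃ ~archive_summons); contrapositively O(archive_summons ⊃ ~approve_license). Since O(archive_summons) holds, K gives O(~approve_license).
The contrapositive of premise 3 (O(~flag_prescription ⊃ approve_license)) is O(~approve_license ⊃ flag_prescription), and O(~approve_license) is already established, so O(flag_prescription).
The contrapositive of premise 6 (O(~reconcile_transcript ⊃ ~flag_prescription)) is O(flag_prescription ⊃ reconcile_transcript), and O(flag_prescription) is already established, so O(reconcile_transcript).
Premise 11 is O(reconcile_transcript ⊃ authorize_protocol); since O(reconcile_transcript), deontic closure gives O(authorize_protocol).
Premises 2, 4, 5, 7, 8, 12 do not contribute to this derivation.
Hence authorize_protocol is obligatory.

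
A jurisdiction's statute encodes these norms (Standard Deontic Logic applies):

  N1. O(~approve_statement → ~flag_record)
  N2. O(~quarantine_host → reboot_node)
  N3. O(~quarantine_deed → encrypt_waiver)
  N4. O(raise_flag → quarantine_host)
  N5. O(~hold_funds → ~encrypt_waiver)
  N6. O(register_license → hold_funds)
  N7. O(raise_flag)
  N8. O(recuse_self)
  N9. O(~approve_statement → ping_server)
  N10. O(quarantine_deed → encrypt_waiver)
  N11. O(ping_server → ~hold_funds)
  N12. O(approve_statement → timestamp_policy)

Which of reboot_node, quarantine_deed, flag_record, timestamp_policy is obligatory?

Premises 3 and 10 cover both cases: O(~quarantine_deed → encrypt_waiver) and O(quarantine_deed → encrypt_waiver). Since ~quarantine_deed ∨ quarantine_deed is a tautology, O(encrypt_waiver) follows.
Premise 5, O(~hold_funds → ~encrypt_waiver), contraposes to O(encrypt_waiver → hold_funds); with O(encrypt_waiver) we get O(hold_funds).
Premise 11 is O(ping_server → ~hold_funds); contrapositively O(hold_funds → ~ping_server). Since O(hold_funds) holds, K gives O(~ping_server).
Premise 9, O(~approve_statement → ping_server), contraposes to O(~ping_server → approve_statement); with O(~ping_server) we get O(approve_statement).
With premise 12, O(approve_statement → timestamp_policy), the K-axiom yields O(timestamp_policy).
So O(timestamp_policy) holds — timestamp_policy is obligatory. None of the other listed options is made obligatory by any chain of premises.

timestamp_policy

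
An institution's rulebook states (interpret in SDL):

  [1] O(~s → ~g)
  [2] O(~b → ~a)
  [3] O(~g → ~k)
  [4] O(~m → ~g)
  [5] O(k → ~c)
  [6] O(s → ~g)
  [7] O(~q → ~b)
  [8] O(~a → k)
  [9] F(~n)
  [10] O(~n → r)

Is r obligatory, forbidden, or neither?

Neither

Premise 10 is O(~n → r), but O(~n) is not derivable from the premises, so it does not yield O(r).
No premise or chain of K-axiom applications forces O(r), and none forces O(~r). So r is neither obligatory nor forbidden under these norms.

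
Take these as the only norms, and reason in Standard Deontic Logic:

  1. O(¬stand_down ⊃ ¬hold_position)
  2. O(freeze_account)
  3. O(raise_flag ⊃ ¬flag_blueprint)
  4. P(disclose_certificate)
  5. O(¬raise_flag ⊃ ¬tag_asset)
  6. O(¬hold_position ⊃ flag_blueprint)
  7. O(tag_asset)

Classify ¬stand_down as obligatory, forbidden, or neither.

Forbidden

Premise 7 gives O(tag_asset).
Premise 5 is O(¬raise_flag ⊃ ¬tag_asset); contrapositively O(tag_asset ⊃ raise_flag). Since O(tag_asset) holds, K gives O(raise_flag).
From O(raise_flag) and premise 3, O(raise_flag ⊃ ¬flag_blueprint), we obtain O(¬flag_blueprint).
Premise 6 is O(¬hold_position ⊃ flag_blueprint); contrapositively O(¬flag_blueprint ⊃ hold_position). Since O(¬flag_blueprint) holds, K gives O(hold_position).
The contrapositive of premise 1 (O(¬stand_down ⊃ ¬hold_position)) is O(hold_position ⊃ stand_down), and O(hold_position) is already established, so O(stand_down).
Premises 2, 4 do not contribute to this derivation.
Thus O(stand_down), which is F(¬stand_down): ¬stand_down is forbidden.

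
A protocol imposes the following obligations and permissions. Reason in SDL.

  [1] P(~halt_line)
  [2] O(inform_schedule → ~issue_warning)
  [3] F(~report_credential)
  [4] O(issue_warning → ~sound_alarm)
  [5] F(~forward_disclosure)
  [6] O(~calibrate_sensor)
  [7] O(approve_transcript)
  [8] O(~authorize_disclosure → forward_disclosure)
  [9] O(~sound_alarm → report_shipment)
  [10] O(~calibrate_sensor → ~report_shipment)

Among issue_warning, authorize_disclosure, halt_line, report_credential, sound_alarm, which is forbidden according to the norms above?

issue_warning

From premise 6 we have O(~calibrate_sensor).
From O(~calibrate_sensor) and premise 10, O(~calibrate_sensor → ~report_shipment), we obtain O(~report_shipment).
The contrapositive of premise 9 (O(~sound_alarm → report_shipment)) is O(~report_shipment → sound_alarm), and O(~report_shipment) is already established, so O(sound_alarm).
The contrapositive of premise 4 (O(issue_warning → ~sound_alarm)) is O(sound_alarm → ~issue_warning), and O(sound_alarm) is already established, so O(~issue_warning).
So O(~issue_warning) holds, i.e. issue_warning is forbidden. None of the other listed options is forbidden under the premises.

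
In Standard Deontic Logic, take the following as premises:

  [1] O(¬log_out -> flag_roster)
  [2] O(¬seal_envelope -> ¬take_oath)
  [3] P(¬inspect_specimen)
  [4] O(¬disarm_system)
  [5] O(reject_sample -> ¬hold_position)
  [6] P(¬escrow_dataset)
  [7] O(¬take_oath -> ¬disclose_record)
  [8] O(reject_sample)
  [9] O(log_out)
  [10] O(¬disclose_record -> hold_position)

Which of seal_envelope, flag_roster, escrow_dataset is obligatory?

seal_envelope

Premise 8 states O(reject_sample) outright.
Applying K to premise 5 (O(reject_sample -> ¬hold_position)) and O(reject_sample) yields O(¬hold_position).
Premise 10 is O(¬disclose_record -> hold_position); contrapositively O(¬hold_position -> disclose_record). Since O(¬hold_position) holds, K gives O(disclose_record).
The contrapositive of premise 7 (O(¬take_oath -> ¬disclose_record)) is O(disclose_record -> take_oath), and O(disclose_record) is already established, so O(take_oath).
Premise 2, O(¬seal_envelope -> ¬take_oath), contraposes to O(take_oath -> seal_envelope); with O(take_oath) we get O(seal_envelope).
So O(seal_envelope) holds — seal_envelope is obligatory. None of the other listed options is made obligatory by any chain of premises.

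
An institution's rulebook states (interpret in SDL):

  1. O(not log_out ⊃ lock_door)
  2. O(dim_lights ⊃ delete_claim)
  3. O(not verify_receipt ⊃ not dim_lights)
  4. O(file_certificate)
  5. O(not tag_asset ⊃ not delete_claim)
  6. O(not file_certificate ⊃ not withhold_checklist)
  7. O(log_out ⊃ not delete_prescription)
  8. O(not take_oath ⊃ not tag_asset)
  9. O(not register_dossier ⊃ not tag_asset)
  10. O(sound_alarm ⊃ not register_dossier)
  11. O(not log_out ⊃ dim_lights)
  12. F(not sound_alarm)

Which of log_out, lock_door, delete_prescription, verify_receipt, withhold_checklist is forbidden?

Premise 12 is F(not sound_alarm), i.e. O(sound_alarm).
With premise 10, O(sound_alarm ⊃ not register_dossier), the K-axiom yields O(not register_dossier).
Applying K to premise 9 (O(not register_dossier ⊃ not tag_asset)) and O(not register_dossier) yields O(not tag_asset).
With premise 5, O(not tag_asset ⊃ not delete_claim), the K-axiom yields O(not delete_claim).
Premise 2, O(dim_lights ⊃ delete_claim), contraposes to O(not delete_claim ⊃ not dim_lights); with O(not delete_claim) we get O(not dim_lights).
The contrapositive of premise 11 (O(not log_out ⊃ dim_lights)) is O(not dim_lights ⊃ log_out), and O(not dim_lights) is already established, so O(log_out).
With premise 7, O(log_out ⊃ not delete_prescription), the K-axiom yields O(not delete_prescription).
So O(not delete_prescription) holds, i.e. delete_prescription is forbidden. None of the other listed options is forbidden under the premises.

delete_prescription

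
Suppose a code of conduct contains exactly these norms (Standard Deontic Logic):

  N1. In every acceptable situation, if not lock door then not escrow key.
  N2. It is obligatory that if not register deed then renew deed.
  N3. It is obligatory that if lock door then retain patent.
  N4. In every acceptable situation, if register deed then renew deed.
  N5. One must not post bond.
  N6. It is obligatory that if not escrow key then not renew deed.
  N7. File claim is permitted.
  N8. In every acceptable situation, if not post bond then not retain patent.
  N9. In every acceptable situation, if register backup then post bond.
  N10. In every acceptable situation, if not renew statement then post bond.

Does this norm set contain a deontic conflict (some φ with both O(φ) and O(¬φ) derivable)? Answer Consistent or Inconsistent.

Inconsistent

By case analysis on ¬register_deed: premise 2 gives O(¬register_deed → renew_deed) and premise 4 gives O(register_deed → renew_deed), so O(renew_deed) either way.
Premise 6, O(¬escrow_key → ¬renew_deed), contraposes to O(renew_deed → escrow_key); with O(renew_deed) we get O(escrow_key).
The contrapositive of premise 1 (O(¬lock_door → ¬escrow_key)) is O(escrow_key → lock_door), and O(escrow_key) is already established, so O(lock_door).
From O(lock_door) and premise 3, O(lock_door → retain_patent), we obtain O(retain_patent).
Premise 8 is O(¬post_bond → ¬retain_patent); contrapositively O(retain_patent → post_bond). Since O(retain_patent) holds, K gives O(post_bond).
However, F(post_bond) at premise 5 amounts to O(¬post_bond).
We now have both O(post_bond) and O(¬post_bond) — post_bond is simultaneously obligatory and forbidden, violating the D-axiom.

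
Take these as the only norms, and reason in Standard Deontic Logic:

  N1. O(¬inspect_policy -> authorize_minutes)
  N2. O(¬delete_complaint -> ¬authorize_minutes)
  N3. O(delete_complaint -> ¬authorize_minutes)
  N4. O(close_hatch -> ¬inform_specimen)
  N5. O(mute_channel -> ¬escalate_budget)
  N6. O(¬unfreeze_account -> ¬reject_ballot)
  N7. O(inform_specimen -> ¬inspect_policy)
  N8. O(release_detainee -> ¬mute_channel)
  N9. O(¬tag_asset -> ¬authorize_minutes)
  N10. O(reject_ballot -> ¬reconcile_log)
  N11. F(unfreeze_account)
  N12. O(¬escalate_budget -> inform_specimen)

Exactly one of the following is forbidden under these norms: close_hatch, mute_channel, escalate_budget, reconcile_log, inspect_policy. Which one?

mute_channel

By case analysis on delete_complaint: premise 3 gives O(delete_complaint -> ¬authorize_minutes) and premise 2 gives O(¬delete_complaint -> ¬authorize_minutes), so O(¬authorize_minutes) either way.
Premise 1 is O(¬inspect_policy -> authorize_minutes); contrapositively O(¬authorize_minutes -> inspect_policy). Since O(¬authorize_minutes) holds, K gives O(inspect_policy).
Premise 7, O(inform_specimen -> ¬inspect_policy), contraposes to O(inspect_policy -> ¬inform_specimen); with O(inspect_policy) we get O(¬inform_specimen).
Premise 12 is O(¬escalate_budget -> inform_specimen); contrapositively O(¬inform_specimen -> escalate_budget). Since O(¬inform_specimen) holds, K gives O(escalate_budget).
The contrapositive of premise 5 (O(mute_channel -> ¬escalate_budget)) is O(escalate_budget -> ¬mute_channel), and O(escalate_budget) is already established, so O(¬mute_channel).
So O(¬mute_channel) holds, i.e. mute_channel is forbidden. None of the other listed options is forbidden under the premises.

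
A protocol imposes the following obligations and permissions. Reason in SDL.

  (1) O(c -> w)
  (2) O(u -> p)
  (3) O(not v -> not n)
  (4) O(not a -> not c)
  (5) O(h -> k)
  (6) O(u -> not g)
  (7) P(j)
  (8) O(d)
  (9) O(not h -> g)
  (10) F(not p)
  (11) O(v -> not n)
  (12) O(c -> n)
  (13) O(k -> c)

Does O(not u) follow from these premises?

Premises 3 and 11 are O(not v -> not n) and O(v -> not n); every ideal world satisfies not v or v, so in either case not n holds — hence O(not n).
Premise 12 is O(c -> n); contrapositively O(not n -> not c). Since O(not n) holds, K gives O(not c).
Premise 13 is O(k -> c); contrapositively O(not c -> not k). Since O(not c) holds, K gives O(not k).
Premise 5, O(h -> k), contraposes to O(not k -> not h); with O(not k) we get O(not h).
With premise 9, O(not h -> g), the K-axiom yields O(g).
Premise 6 is O(u -> not g); contrapositively O(g -> not u). Since O(g) holds, K gives O(not u).
Premises 1, 2, 4, 7, 8, 10 do not contribute to this derivation.
So O(not u) follows.

Yes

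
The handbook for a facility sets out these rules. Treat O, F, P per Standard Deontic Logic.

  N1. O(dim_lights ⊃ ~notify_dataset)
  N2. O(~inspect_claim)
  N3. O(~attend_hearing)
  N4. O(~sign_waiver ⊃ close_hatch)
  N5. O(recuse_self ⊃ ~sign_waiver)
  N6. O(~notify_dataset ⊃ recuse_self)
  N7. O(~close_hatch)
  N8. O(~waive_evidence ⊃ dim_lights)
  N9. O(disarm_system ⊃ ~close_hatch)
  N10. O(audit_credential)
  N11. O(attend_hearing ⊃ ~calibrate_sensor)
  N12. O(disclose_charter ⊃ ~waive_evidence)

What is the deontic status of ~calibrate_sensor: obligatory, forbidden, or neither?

Neither

Premise 11 is O(attend_hearing ⊃ ~calibrate_sensor), but O(attend_hearing) is not derivable from the premises, so it does not yield O(~calibrate_sensor).
No premise or chain of K-axiom applications forces O(~calibrate_sensor), and none forces O(calibrate_sensor). So ~calibrate_sensor is neither obligatory nor forbidden under these norms.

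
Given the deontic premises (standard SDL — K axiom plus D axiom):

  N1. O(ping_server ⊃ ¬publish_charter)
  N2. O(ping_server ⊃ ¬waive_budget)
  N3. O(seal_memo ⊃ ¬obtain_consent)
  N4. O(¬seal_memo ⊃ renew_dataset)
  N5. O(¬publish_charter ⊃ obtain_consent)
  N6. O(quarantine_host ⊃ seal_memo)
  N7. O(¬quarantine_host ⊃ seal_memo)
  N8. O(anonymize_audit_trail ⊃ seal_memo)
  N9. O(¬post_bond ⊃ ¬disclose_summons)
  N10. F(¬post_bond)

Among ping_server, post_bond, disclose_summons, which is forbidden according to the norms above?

Premises 6 and 7 are O(quarantine_host ⊃ seal_memo) and O(¬quarantine_host ⊃ seal_memo); every ideal world satisfies quarantine_host or ¬quarantine_host, so in either case seal_memo holds — hence O(seal_memo).
Applying K to premise 3 (O(seal_memo ⊃ ¬obtain_consent)) and O(seal_memo) yields O(¬obtain_consent).
Premise 5 is O(¬publish_charter ⊃ obtain_consent); contrapositively O(¬obtain_consent ⊃ publish_charter). Since O(¬obtain_consent) holds, K gives O(publish_charter).
Premise 1, O(ping_server ⊃ ¬publish_charter), contraposes to O(publish_charter ⊃ ¬ping_server); with O(publish_charter) we get O(¬ping_server).
So O(¬ping_server) holds, i.e. ping_server is forbidden. None of the other listed options is forbidden under the premises.

ping_server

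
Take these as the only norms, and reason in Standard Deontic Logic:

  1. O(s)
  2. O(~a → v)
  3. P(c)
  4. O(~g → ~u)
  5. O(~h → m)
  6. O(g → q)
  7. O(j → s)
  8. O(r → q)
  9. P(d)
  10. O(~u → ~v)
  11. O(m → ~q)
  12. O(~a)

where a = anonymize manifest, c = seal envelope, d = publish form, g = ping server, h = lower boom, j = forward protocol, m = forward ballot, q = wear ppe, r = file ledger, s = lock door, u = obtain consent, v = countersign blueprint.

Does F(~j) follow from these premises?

Premise 7 is O(j → s); even if O(s) held, inferring O(j) would be affirming the consequent — invalid.
No other premise forces O(j). An ideal world satisfying every premise can still have ~j true, so F(~j) is not derivable.

No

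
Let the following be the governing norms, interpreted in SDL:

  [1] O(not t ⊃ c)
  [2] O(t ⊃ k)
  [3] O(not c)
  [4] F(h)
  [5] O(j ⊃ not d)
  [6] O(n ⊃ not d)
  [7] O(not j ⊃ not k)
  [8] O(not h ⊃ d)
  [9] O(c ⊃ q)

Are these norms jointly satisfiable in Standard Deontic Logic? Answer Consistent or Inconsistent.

From premise 3 we have O(not c).
Premise 1, O(not t ⊃ c), contraposes to O(not c ⊃ t); with O(not c) we get O(t).
From O(t) and premise 2, O(t ⊃ k), we obtain O(k).
The contrapositive of premise 7 (O(not j ⊃ not k)) is O(k ⊃ j), and O(k) is already established, so O(j).
Premise 5 is O(j ⊃ not d); since O(j), deontic closure gives O(not d).
Premise 8 is O(not h ⊃ d); contrapositively O(not d ⊃ h). Since O(not d) holds, K gives O(h).
However, F(h) at premise 4 amounts to O(not h).
We now have both O(h) and O(not h) — h is simultaneously obligatory and forbidden, violating the D-axiom.

Inconsistent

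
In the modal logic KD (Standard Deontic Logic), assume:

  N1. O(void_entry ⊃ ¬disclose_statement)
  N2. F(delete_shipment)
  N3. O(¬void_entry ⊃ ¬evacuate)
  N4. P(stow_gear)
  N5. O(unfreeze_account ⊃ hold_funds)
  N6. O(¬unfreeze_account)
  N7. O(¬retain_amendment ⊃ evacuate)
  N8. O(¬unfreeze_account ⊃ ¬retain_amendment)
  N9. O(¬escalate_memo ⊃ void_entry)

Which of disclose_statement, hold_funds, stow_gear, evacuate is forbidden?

disclose_statement

From premise 6 we have O(¬unfreeze_account).
From O(¬unfreeze_account) and premise 8, O(¬unfreeze_account ⊃ ¬retain_amendment), we obtain O(¬retain_amendment).
From O(¬retain_amendment) and premise 7, O(¬retain_amendment ⊃ evacuate), we obtain O(evacuate).
The contrapositive of premise 3 (O(¬void_entry ⊃ ¬evacuate)) is O(evacuate ⊃ void_entry), and O(evacuate) is already established, so O(void_entry).
Applying K to premise 1 (O(void_entry ⊃ ¬disclose_statement)) and O(void_entry) yields O(¬disclose_statement).
So O(¬disclose_statement) holds, i.e. disclose_statement is forbidden. None of the other listed options is forbidden under the premises.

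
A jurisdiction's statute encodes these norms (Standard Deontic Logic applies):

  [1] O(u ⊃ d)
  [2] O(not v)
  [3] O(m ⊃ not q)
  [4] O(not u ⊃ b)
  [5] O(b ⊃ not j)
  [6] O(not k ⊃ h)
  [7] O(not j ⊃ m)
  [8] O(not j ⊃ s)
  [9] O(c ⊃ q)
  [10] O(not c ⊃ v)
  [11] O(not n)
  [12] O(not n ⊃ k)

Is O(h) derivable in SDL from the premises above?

No

Premise 6 is O(not k ⊃ h), but O(not k) is not derivable from the premises, so it does not yield O(h).
No other premise forces O(h). An ideal world satisfying every premise can still have h false, so O(h) is not derivable.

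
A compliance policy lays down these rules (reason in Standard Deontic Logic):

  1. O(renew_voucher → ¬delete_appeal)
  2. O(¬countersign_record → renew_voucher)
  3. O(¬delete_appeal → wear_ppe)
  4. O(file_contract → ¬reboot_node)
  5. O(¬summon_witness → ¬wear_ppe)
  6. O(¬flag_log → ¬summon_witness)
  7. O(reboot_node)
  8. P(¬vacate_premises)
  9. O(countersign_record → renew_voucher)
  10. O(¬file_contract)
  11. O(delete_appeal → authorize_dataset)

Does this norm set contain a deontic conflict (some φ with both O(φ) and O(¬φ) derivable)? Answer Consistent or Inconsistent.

Premise 4 is O(file_contract → ¬reboot_node), but O(file_contract) is not derivable from the premises, so it does not yield O(¬reboot_node).
So O(¬reboot_node) is not derivable, and the apparent clash with O(reboot_node) does not arise.
A world satisfying every obligation exists (e.g. authorize_dataset=false, countersign_record=false, delete_appeal=false, file_contract=false, flag_log=true, reboot_node=true, renew_voucher=true, summon_witness=true, vacate_premises=false, wear_ppe=true); no atom is both obligatory and forbidden, so the set is consistent.

Consistent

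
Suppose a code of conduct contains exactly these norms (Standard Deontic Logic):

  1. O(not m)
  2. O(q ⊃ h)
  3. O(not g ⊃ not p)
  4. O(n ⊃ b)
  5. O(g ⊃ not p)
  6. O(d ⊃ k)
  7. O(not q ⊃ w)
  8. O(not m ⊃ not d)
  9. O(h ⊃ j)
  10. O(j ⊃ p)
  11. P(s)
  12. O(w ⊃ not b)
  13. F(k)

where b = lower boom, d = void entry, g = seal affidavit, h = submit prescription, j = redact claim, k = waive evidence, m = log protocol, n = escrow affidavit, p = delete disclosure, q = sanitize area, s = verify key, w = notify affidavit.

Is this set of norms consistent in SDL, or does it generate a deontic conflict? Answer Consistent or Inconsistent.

Premise 6 is O(d ⊃ k), but O(d) is not derivable from the premises, so it does not yield O(k).
So O(k) is not derivable, and the apparent clash with O(not k) does not arise.
A world satisfying every obligation exists (e.g. b=false, d=false, g=false, h=false, j=false, k=false, m=false, n=false, p=false, q=false, s=false, w=true); no atom is both obligatory and forbidden, so the set is consistent.

Consistent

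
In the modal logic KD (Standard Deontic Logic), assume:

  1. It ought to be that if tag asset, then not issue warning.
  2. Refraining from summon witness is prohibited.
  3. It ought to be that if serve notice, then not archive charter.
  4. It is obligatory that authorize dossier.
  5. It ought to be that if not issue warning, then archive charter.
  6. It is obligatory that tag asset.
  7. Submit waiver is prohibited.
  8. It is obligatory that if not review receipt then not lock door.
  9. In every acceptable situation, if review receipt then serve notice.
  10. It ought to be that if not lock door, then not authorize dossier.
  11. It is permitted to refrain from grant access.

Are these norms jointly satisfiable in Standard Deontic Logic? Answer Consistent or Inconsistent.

Inconsistent

From premise 4 we have O(authorize_dossier).
Premise 10, O(¬lock_door → ¬authorize_dossier), contraposes to O(authorize_dossier → lock_door); with O(authorize_dossier) we get O(lock_door).
The contrapositive of premise 8 (O(¬review_receipt → ¬lock_door)) is O(lock_door → review_receipt), and O(lock_door) is already established, so O(review_receipt).
With premise 9, O(review_receipt → serve_notice), the K-axiom yields O(serve_notice).
Premise 3 is O(serve_notice → ¬archive_charter); since O(serve_notice), deontic closure gives O(¬archive_charter).
The contrapositive of premise 5 (O(¬issue_warning → archive_charter)) is O(¬archive_charter → issue_warning), and O(¬archive_charter) is already established, so O(issue_warning).
Premise 1 is O(tag_asset → ¬issue_warning); contrapositively O(issue_warning → ¬tag_asset). Since O(issue_warning) holds, K gives O(¬tag_asset).
But premise 6 directly asserts O(tag_asset).
We now have both O(¬tag_asset) and O(tag_asset) — tag_asset is simultaneously obligatory and forbidden, violating the D-axiom.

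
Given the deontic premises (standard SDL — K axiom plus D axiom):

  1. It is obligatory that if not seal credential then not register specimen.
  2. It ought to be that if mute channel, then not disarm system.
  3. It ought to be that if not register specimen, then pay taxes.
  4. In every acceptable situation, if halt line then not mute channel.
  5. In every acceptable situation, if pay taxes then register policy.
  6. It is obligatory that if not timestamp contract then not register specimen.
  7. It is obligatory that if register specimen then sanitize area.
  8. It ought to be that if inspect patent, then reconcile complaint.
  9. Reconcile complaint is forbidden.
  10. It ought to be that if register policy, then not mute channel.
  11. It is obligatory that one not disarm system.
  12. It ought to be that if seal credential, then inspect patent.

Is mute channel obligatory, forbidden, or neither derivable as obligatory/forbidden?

F(reconcile_complaint) at premise 9 means O(¬reconcile_complaint).
The contrapositive of premise 8 (O(inspect_patent → reconcile_complaint)) is O(¬reconcile_complaint → ¬inspect_patent), and O(¬reconcile_complaint) is already established, so O(¬inspect_patent).
Premise 12 is O(seal_credential → inspect_patent); contrapositively O(¬inspect_patent → ¬seal_credential). Since O(¬inspect_patent) holds, K gives O(¬seal_credential).
Premise 1 is O(¬seal_credential → ¬register_specimen); since O(¬seal_credential), deontic closure gives O(¬register_specimen).
From O(¬register_specimen) and premise 3, O(¬register_specimen → pay_taxes), we obtain O(pay_taxes).
From O(pay_taxes) and premise 5, O(pay_taxes → register_policy), we obtain O(register_policy).
From O(register_policy) and premise 10, O(register_policy → ¬mute_channel), we obtain O(¬mute_channel).
Premises 2, 4, 6, 7, 11 do not contribute to this derivation.
Thus O(¬mute_channel), which is F(mute_channel): mute_channel is forbidden.

Forbidden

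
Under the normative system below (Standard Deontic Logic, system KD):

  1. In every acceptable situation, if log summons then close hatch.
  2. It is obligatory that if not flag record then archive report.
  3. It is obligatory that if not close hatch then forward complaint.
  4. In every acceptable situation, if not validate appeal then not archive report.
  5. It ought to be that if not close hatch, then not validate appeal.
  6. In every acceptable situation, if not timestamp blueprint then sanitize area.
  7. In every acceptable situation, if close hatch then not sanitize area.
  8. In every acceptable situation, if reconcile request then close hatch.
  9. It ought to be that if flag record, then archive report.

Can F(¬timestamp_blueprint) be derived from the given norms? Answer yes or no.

Yes

By case analysis on ¬flag_record: premise 2 gives O(¬flag_record → archive_report) and premise 9 gives O(flag_record → archive_report), so O(archive_report) either way.
Premise 4, O(¬validate_appeal → ¬archive_report), contraposes to O(archive_report → validate_appeal); with O(archive_report) we get O(validate_appeal).
Premise 5 is O(¬close_hatch → ¬validate_appeal); contrapositively O(validate_appeal → close_hatch). Since O(validate_appeal) holds, K gives O(close_hatch).
Premise 7 is O(close_hatch → ¬sanitize_area); since O(close_hatch), deontic closure gives O(¬sanitize_area).
Premise 6 is O(¬timestamp_blueprint → sanitize_area); contrapositively O(¬sanitize_area → timestamp_blueprint). Since O(¬sanitize_area) holds, K gives O(timestamp_blueprint).
Premises 1, 3, 8 do not contribute to this derivation.
So O(timestamp_blueprint) holds, i.e. F(¬timestamp_blueprint). The claim follows.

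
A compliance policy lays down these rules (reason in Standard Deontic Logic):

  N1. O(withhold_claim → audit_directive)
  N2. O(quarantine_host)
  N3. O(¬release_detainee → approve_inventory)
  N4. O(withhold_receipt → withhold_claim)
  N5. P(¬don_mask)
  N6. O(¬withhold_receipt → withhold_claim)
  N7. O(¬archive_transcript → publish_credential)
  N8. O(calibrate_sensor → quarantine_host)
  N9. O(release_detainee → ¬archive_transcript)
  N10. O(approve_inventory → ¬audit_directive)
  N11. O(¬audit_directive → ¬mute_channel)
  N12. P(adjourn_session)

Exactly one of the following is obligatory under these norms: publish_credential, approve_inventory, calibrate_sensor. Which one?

Premises 6 and 4 cover both cases: O(¬withhold_receipt → withhold_claim) and O(withhold_receipt → withhold_claim). Since ¬withhold_receipt ∨ withhold_receipt is a tautology, O(withhold_claim) follows.
Applying K to premise 1 (O(withhold_claim → audit_directive)) and O(withhold_claim) yields O(audit_directive).
Premise 10 is O(approve_inventory → ¬audit_directive); contrapositively O(audit_directive → ¬approve_inventory). Since O(audit_directive) holds, K gives O(¬approve_inventory).
Premise 3, O(¬release_detainee → approve_inventory), contraposes to O(¬approve_inventory → release_detainee); with O(¬approve_inventory) we get O(release_detainee).
Premise 9 is O(release_detainee → ¬archive_transcript); since O(release_detainee), deontic closure gives O(¬archive_transcript).
Premise 7 is O(¬archive_transcript → publish_credential); since O(¬archive_transcript), deontic closure gives O(publish_credential).
So O(publish_credential) holds — publish_credential is obligatory. None of the other listed options is made obligatory by any chain of premises.

publish_credential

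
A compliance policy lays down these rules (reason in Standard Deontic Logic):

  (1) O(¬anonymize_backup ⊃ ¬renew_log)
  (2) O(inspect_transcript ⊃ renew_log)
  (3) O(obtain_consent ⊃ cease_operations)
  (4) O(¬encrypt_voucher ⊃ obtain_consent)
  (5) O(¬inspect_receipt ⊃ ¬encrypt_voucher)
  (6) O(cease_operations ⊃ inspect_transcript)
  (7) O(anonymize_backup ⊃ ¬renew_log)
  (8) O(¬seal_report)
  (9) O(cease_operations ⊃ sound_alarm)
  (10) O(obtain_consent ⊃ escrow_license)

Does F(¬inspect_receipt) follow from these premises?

By case analysis on ¬anonymize_backup: premise 1 gives O(¬anonymize_backup ⊃ ¬renew_log) and premise 7 gives O(anonymize_backup ⊃ ¬renew_log), so O(¬renew_log) either way.
Premise 2, O(inspect_transcript ⊃ renew_log), contraposes to O(¬renew_log ⊃ ¬inspect_transcript); with O(¬renew_log) we get O(¬inspect_transcript).
Premise 6, O(cease_operations ⊃ inspect_transcript), contraposes to O(¬inspect_transcript ⊃ ¬cease_operations); with O(¬inspect_transcript) we get O(¬cease_operations).
The contrapositive of premise 3 (O(obtain_consent ⊃ cease_operations)) is O(¬cease_operations ⊃ ¬obtain_consent), and O(¬cease_operations) is already established, so O(¬obtain_consent).
Premise 4 is O(¬encrypt_voucher ⊃ obtain_consent); contrapositively O(¬obtain_consent ⊃ encrypt_voucher). Since O(¬obtain_consent) holds, K gives O(encrypt_voucher).
The contrapositive of premise 5 (O(¬inspect_receipt ⊃ ¬encrypt_voucher)) is O(encrypt_voucher ⊃ inspect_receipt), and O(encrypt_voucher) is already established, so O(inspect_receipt).
Premises 8, 9, 10 do not contribute to this derivation.
So O(inspect_receipt) holds, i.e. F(¬inspect_receipt). The claim follows.

Yes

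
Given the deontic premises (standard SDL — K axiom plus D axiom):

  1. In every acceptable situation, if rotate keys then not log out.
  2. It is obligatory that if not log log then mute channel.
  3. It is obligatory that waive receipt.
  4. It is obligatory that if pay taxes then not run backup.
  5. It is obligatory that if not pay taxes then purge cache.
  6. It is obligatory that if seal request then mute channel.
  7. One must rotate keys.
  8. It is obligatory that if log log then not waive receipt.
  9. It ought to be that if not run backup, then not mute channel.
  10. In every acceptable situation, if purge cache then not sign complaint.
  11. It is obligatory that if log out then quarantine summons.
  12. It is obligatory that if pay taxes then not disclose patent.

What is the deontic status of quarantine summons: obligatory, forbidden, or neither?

Neither

Premise 11 is O(log_out → quarantine_summons), but O(log_out) is not derivable from the premises, so it does not yield O(quarantine_summons).
No premise or chain of K-axiom applications forces O(quarantine_summons), and none forces O(¬quarantine_summons). So quarantine_summons is neither obligatory nor forbidden under these norms.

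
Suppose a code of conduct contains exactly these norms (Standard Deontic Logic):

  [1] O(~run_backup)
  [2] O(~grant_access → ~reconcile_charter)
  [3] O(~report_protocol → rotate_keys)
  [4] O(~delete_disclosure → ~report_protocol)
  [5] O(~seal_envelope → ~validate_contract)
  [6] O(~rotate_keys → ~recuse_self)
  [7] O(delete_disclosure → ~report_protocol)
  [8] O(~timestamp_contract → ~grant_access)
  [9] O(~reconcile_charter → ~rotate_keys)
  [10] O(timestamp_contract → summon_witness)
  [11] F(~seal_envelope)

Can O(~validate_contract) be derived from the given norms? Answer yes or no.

Premise 5 is O(~seal_envelope → ~validate_contract), but O(~seal_envelope) is not derivable from the premises, so it does not yield O(~validate_contract).
No other premise forces O(~validate_contract). An ideal world satisfying every premise can still have ~validate_contract false, so O(~validate_contract) is not derivable.

No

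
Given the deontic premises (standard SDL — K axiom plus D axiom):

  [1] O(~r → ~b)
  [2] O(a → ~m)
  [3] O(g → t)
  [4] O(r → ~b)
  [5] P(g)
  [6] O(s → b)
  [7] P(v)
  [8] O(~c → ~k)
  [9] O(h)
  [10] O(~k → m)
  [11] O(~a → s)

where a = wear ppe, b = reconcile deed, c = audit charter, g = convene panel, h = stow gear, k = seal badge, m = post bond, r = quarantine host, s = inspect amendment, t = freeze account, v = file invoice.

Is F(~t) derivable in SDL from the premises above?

No

Premise 3 is O(g → t), but O(g) is not derivable from the premises (the permission P(g) asserts only ~O(~g), not O(g)), so it does not yield O(t).
No other premise forces O(t). An ideal world satisfying every premise can still have ~t true, so F(~t) is not derivable.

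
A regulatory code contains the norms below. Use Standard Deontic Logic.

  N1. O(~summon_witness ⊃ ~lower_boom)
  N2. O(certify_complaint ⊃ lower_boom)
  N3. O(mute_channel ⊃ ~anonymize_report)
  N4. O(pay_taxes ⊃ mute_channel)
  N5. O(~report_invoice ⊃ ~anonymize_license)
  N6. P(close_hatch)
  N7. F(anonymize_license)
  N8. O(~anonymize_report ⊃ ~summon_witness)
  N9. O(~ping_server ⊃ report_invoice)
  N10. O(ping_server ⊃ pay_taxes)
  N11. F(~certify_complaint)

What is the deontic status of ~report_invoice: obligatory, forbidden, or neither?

Forbidden

Premise 11 is F(~certify_complaint), i.e. O(certify_complaint).
Premise 2 is O(certify_complaint ⊃ lower_boom); since O(certify_complaint), deontic closure gives O(lower_boom).
Premise 1 is O(~summon_witness ⊃ ~lower_boom); contrapositively O(lower_boom ⊃ summon_witness). Since O(lower_boom) holds, K gives O(summon_witness).
Premise 8 is O(~anonymize_report ⊃ ~summon_witness); contrapositively O(summon_witness ⊃ anonymize_report). Since O(summon_witness) holds, K gives O(anonymize_report).
Premise 3, O(mute_channel ⊃ ~anonymize_report), contraposes to O(anonymize_report ⊃ ~mute_channel); with O(anonymize_report) we get O(~mute_channel).
Premise 4 is O(pay_taxes ⊃ mute_channel); contrapositively O(~mute_channel ⊃ ~pay_taxes). Since O(~mute_channel) holds, K gives O(~pay_taxes).
Premise 10, O(ping_server ⊃ pay_taxes), contraposes to O(~pay_taxes ⊃ ~ping_server); with O(~pay_taxes) we get O(~ping_server).
With premise 9, O(~ping_server ⊃ report_invoice), the K-axiom yields O(report_invoice).
Premises 5, 6, 7 do not contribute to this derivation.
Thus O(report_invoice), which is F(~report_invoice): ~report_invoice is forbidden.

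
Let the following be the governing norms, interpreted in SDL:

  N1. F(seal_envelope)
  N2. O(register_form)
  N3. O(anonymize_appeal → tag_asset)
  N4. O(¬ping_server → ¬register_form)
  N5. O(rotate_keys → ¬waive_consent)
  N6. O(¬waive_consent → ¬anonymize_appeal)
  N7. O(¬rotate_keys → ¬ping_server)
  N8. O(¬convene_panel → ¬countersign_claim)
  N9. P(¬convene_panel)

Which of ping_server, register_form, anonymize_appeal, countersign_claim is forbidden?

anonymize_appeal

Premise 2 gives O(register_form).
Premise 4, O(¬ping_server → ¬register_form), contraposes to O(register_form → ping_server); with O(register_form) we get O(ping_server).
The contrapositive of premise 7 (O(¬rotate_keys → ¬ping_server)) is O(ping_server → rotate_keys), and O(ping_server) is already established, so O(rotate_keys).
From O(rotate_keys) and premise 5, O(rotate_keys → ¬waive_consent), we obtain O(¬waive_consent).
Premise 6 is O(¬waive_consent → ¬anonymize_appeal); since O(¬waive_consent), deontic closure gives O(¬anonymize_appeal).
So O(¬anonymize_appeal) holds, i.e. anonymize_appeal is forbidden. None of the other listed options is forbidden under the premises.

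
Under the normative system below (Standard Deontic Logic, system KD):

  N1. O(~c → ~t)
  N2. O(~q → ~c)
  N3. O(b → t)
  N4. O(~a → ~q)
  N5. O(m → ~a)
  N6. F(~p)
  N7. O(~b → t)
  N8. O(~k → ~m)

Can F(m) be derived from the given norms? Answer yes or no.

By case analysis on b: premise 3 gives O(b → t) and premise 7 gives O(~b → t), so O(t) either way.
Premise 1, O(~c → ~t), contraposes to O(t → c); with O(t) we get O(c).
Premise 2 is O(~q → ~c); contrapositively O(c → q). Since O(c) holds, K gives O(q).
Premise 4, O(~a → ~q), contraposes to O(q → a); with O(q) we get O(a).
Premise 5 is O(m → ~a); contrapositively O(a → ~m). Since O(a) holds, K gives O(~m).
Premises 6, 8 do not contribute to this derivation.
So O(~m) holds, i.e. F(m). The claim follows.

Yes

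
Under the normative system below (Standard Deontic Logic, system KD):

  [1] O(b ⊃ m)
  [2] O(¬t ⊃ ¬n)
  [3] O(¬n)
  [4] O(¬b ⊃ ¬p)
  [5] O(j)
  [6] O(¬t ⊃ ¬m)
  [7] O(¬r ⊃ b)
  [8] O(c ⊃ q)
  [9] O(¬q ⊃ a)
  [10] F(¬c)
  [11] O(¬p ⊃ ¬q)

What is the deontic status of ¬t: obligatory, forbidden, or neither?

Premise 10, F(¬c), is equivalent to O(c).
With premise 8, O(c ⊃ q), the K-axiom yields O(q).
The contrapositive of premise 11 (O(¬p ⊃ ¬q)) is O(q ⊃ p), and O(q) is already established, so O(p).
The contrapositive of premise 4 (O(¬b ⊃ ¬p)) is O(p ⊃ b), and O(p) is already established, so O(b).
Premise 1 is O(b ⊃ m); since O(b), deontic closure gives O(m).
Premise 6, O(¬t ⊃ ¬m), contraposes to O(m ⊃ t); with O(m) we get O(t).
Premises 2, 3, 5, 7, 9 do not contribute to this derivation.
Thus O(t), which is F(¬t): ¬t is forbidden.

Forbidden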